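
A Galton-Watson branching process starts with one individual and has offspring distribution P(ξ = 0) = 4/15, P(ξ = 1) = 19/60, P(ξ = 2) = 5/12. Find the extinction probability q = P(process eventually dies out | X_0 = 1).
q = 16/25

The pgf is f(s) = 4/15 + 19/60·s + 5/12·s². The extinction probability q is the smallest fixed point of f in [0, 1]. Setting s = f(s):
  5/12·s² + (19/60 − 1)·s + 4/15 = 0
  5/12·s² − (4/15 + 5/12)·s + 4/15 = 0
which factors as (s − 1)·(5/12·s − 4/15) = 0, giving roots s = 1 and s = (4/15)/(5/12) = 16/25.
Mean offspring μ = 19/60 + 2·5/12 = 23/20 > 1 (supercritical), so q < 1. The extinction probability is the smaller root: q = (4/15)/(5/12) = 16/25.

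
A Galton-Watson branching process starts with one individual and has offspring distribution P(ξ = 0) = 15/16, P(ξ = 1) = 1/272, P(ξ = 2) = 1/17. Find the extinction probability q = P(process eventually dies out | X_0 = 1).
q = 1

Mean offspring μ = 0·15/16 + 1·1/272 + 2·1/17 = 33/272 ≤ 1. For μ ≤ 1 with offspring not concentrated at 1, the Galton-Watson process goes extinct almost surely, so q = 1.
(Algebraic check: The pgf is f(s) = 15/16 + 1/272·s + 1/17·s². The extinction probability q is the smallest fixed point of f in [0, 1]. Setting s = f(s):
  1/17·s² + (1/272 − 1)·s + 15/16 = 0
  1/17·s² − (15/16 + 1/17)·s + 15/16 = 0
which factors as (s − 1)·(1/17·s − 15/16) = 0, giving roots s = 1 and s = (15/16)/(1/17) = 255/16. Since 255/16 ≥ 1, the smallest root in [0, 1] is s = 1.)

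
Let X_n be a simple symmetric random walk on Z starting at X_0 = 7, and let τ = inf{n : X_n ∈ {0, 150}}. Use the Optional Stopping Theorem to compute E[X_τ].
E[X_τ] = 7

X_n is a martingale and τ is a bounded-mean stopping time (indeed τ is finite a.s. with bounded expectation since the walk is in a bounded region). By the OST, E[X_τ] = E[X_0] = 7. Equivalently: E[X_τ] = 150 · P(hit 150 first) + 0 · P(hit 0 first) = 150 · (7/150) = 7.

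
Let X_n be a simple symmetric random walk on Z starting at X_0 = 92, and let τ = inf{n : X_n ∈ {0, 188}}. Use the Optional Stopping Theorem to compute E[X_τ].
E[X_τ] = 92

X_n is a martingale and τ is a bounded-mean stopping time (indeed τ is finite a.s. with bounded expectation since the walk is in a bounded region). By the OST, E[X_τ] = E[X_0] = 92. Equivalently: E[X_τ] = 188 · P(hit 188 first) + 0 · P(hit 0 first) = 188 · (92/188) = 92.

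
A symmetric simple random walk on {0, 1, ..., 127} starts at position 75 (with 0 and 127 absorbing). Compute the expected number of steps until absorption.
E[τ | X_0 = 75] = 3900

Let v_k = E[τ | X_0 = k]. Boundary: v_0 = v_127 = 0. Recurrence: v_k = 1 + (v_{k-1} + v_{k+1})/2 for 1 ≤ k ≤ 126. The particular solution to v_k − (v_{k-1} + v_{k+1})/2 = 1 is v_k = −k^2. Adding homogeneous solution A + B k and matching boundaries gives v_k = k (127 − k). Substituting k = 75: v_75 = 75 · 52 = 3900.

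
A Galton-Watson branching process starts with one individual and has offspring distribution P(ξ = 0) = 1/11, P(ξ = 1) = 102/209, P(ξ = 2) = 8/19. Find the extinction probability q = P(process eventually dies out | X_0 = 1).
q = 19/88

The pgf is f(s) = 1/11 + 102/209·s + 8/19·s². The extinction probability q is the smallest fixed point of f in [0, 1]. Setting s = f(s):
  8/19·s² + (102/209 − 1)·s + 1/11 = 0
  8/19·s² − (1/11 + 8/19)·s + 1/11 = 0
which factors as (s − 1)·(8/19·s − 1/11) = 0, giving roots s = 1 and s = (1/11)/(8/19) = 19/88.
Mean offspring μ = 102/209 + 2·8/19 = 278/209 > 1 (supercritical), so q < 1. The extinction probability is the smaller root: q = (1/11)/(8/19) = 19/88.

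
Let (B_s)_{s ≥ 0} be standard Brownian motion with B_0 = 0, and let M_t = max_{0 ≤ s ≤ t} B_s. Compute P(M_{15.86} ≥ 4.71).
P(M_{15.86} ≥ 4.71) = 2·P(B_{15.86} ≥ 4.71) = 2(1 − Φ(4.71/√15.86)) ≈ 0.2369

By the reflection principle for Brownian motion, P(M_t ≥ a) = 2 · P(B_t ≥ a) for a ≥ 0. Since B_t ~ N(0, t), P(B_t ≥ 4.71) = 1 − Φ(4.71/√t) = 1 − Φ(4.71/√15.86) = 1 − Φ(1.1827). So
  P(M_{15.86} ≥ 4.71) = 2(1 − Φ(1.1827)) ≈ 0.2369.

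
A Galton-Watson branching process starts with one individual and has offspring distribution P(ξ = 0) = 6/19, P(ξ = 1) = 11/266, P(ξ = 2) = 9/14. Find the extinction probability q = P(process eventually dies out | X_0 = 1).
q = 28/57

The pgf is f(s) = 6/19 + 11/266·s + 9/14·s². The extinction probability q is the smallest fixed point of f in [0, 1]. Setting s = f(s):
  9/14·s² + (11/266 − 1)·s + 6/19 = 0
  9/14·s² − (6/19 + 9/14)·s + 6/19 = 0
which factors as (s − 1)·(9/14·s − 6/19) = 0, giving roots s = 1 and s = (6/19)/(9/14) = 28/57.
Mean offspring μ = 11/266 + 2·9/14 = 353/266 > 1 (supercritical), so q < 1. The extinction probability is the smaller root: q = (6/19)/(9/14) = 28/57.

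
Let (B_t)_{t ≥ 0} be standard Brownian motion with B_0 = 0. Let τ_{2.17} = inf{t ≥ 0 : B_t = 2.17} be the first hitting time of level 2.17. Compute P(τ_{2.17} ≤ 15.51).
P(τ_{2.17} ≤ 15.51) = 2(1 − Φ(2.17/√15.51)) = 2(1 − Φ(0.5510)) ≈ 0.5816

By the reflection principle for standard BM, P(τ_b ≤ t) = 2 · P(B_t ≥ b). Since B_t ~ N(0, t), P(B_t ≥ 2.17) = 1 − Φ(2.17/√t) = 1 − Φ(2.17/√15.51) = 1 − Φ(0.5510) ≈ 0.29082. Doubling: P(τ_{2.17} ≤ 15.51) ≈ 2 · 0.29082 = 0.58164 ≈ 0.5816.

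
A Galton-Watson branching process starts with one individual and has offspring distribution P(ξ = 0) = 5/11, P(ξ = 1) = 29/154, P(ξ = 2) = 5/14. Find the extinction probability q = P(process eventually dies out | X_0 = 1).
q = 1

Mean offspring μ = 0·5/11 + 1·29/154 + 2·5/14 = 139/154 ≤ 1. For μ ≤ 1 with offspring not concentrated at 1, the Galton-Watson process goes extinct almost surely, so q = 1.
(Algebraic check: The pgf is f(s) = 5/11 + 29/154·s + 5/14·s². The extinction probability q is the smallest fixed point of f in [0, 1]. Setting s = f(s):
  5/14·s² + (29/154 − 1)·s + 5/11 = 0
  5/14·s² − (5/11 + 5/14)·s + 5/11 = 0
which factors as (s − 1)·(5/14·s − 5/11) = 0, giving roots s = 1 and s = (5/11)/(5/14) = 14/11. Since 14/11 ≥ 1, the smallest root in [0, 1] is s = 1.)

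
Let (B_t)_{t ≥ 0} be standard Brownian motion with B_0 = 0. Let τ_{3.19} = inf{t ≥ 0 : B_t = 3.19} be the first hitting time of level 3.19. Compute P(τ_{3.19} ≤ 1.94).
P(τ_{3.19} ≤ 1.94) = 2(1 − Φ(3.19/√1.94)) = 2(1 − Φ(2.2903)) ≈ 0.0220

By the reflection principle for standard BM, P(τ_b ≤ t) = 2 · P(B_t ≥ b). Since B_t ~ N(0, t), P(B_t ≥ 3.19) = 1 − Φ(3.19/√t) = 1 − Φ(3.19/√1.94) = 1 − Φ(2.2903) ≈ 0.01100. Doubling: P(τ_{3.19} ≤ 1.94) ≈ 2 · 0.01100 = 0.02200 ≈ 0.0220.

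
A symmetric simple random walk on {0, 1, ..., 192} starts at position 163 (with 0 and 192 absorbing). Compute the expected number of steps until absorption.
E[τ | X_0 = 163] = 4727

Let v_k = E[τ | X_0 = k]. Boundary: v_0 = v_192 = 0. Recurrence: v_k = 1 + (v_{k-1} + v_{k+1})/2 for 1 ≤ k ≤ 191. The particular solution to v_k − (v_{k-1} + v_{k+1})/2 = 1 is v_k = −k^2. Adding homogeneous solution A + B k and matching boundaries gives v_k = k (192 − k). Substituting k = 163: v_163 = 163 · 29 = 4727.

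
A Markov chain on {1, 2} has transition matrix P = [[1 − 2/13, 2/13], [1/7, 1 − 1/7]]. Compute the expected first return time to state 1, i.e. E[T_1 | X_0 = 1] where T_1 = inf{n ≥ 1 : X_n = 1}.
E[T_1 | X_0 = 1] = 1/π_1 = 27/13

For an irreducible recurrent Markov chain with stationary distribution π, E[T_i | X_0 = i] = 1/π_i (Kac's formula). Here π_1 = (1/7)/(2/13 + 1/7) = (1/7)/(27/91) = 13/27, so E[T_1 | X_0 = 1] = 1/π_1 = (2/13 + 1/7)/(1/7) = (27/91)/(1/7) = 27/13.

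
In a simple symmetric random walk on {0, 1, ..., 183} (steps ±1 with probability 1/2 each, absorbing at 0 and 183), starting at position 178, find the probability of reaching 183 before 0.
P(hit 183 before 0) = 178/183

Let u_k = P(hit 183 before 0 | start at k). Then u_0 = 0, u_183 = 1, and u_k = u_{k-1}/2 + u_{k+1}/2 for 1 ≤ k ≤ 182. This harmonic recurrence is solved by u_k = k/183, giving u_178 = 178/183.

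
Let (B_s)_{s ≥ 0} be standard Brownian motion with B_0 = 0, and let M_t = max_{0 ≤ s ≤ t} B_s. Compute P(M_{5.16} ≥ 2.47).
P(M_{5.16} ≥ 2.47) = 2·P(B_{5.16} ≥ 2.47) = 2(1 − Φ(2.47/√5.16)) ≈ 0.2769

By the reflection principle for Brownian motion, P(M_t ≥ a) = 2 · P(B_t ≥ a) for a ≥ 0. Since B_t ~ N(0, t), P(B_t ≥ 2.47) = 1 − Φ(2.47/√t) = 1 − Φ(2.47/√5.16) = 1 − Φ(1.0874). So
  P(M_{5.16} ≥ 2.47) = 2(1 − Φ(1.0874)) ≈ 0.2769.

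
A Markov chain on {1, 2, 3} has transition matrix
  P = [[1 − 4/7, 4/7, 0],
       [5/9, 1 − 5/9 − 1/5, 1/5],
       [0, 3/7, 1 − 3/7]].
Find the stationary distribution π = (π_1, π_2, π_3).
π = (175/439, 180/439, 84/439)

This is a birth-death chain on three states, which satisfies detailed balance: π_1 · P_{12} = π_2 · P_{21} and π_2 · P_{23} = π_3 · P_{32}.
From π_1 · 4/7 = π_2 · 5/9: π_2/π_1 = (4/7)/(5/9) = 36/35.
From π_2 · 1/5 = π_3 · 3/7: π_3/π_2 = (1/5)/(3/7) = 7/15.
Take π_1 proportional to 1; then unnormalized π = (1, 36/35, 12/25). Normalize by dividing by the sum 439/175:
  π = (175/439, 180/439, 84/439).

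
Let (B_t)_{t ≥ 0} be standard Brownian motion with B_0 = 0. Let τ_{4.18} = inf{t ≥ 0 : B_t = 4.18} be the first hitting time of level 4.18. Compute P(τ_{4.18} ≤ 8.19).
P(τ_{4.18} ≤ 8.19) = 2(1 − Φ(4.18/√8.19)) = 2(1 − Φ(1.4606)) ≈ 0.1441

By the reflection principle for standard BM, P(τ_b ≤ t) = 2 · P(B_t ≥ b). Since B_t ~ N(0, t), P(B_t ≥ 4.18) = 1 − Φ(4.18/√t) = 1 − Φ(4.18/√8.19) = 1 − Φ(1.4606) ≈ 0.07206. Doubling: P(τ_{4.18} ≤ 8.19) ≈ 2 · 0.07206 = 0.14412 ≈ 0.1441.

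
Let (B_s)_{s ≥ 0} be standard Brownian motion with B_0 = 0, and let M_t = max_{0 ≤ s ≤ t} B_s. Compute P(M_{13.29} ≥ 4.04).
P(M_{13.29} ≥ 4.04) = 2·P(B_{13.29} ≥ 4.04) = 2(1 − Φ(4.04/√13.29)) ≈ 0.2678

By the reflection principle for Brownian motion, P(M_t ≥ a) = 2 · P(B_t ≥ a) for a ≥ 0. Since B_t ~ N(0, t), P(B_t ≥ 4.04) = 1 − Φ(4.04/√t) = 1 − Φ(4.04/√13.29) = 1 − Φ(1.1082). So
  P(M_{13.29} ≥ 4.04) = 2(1 − Φ(1.1082)) ≈ 0.2678.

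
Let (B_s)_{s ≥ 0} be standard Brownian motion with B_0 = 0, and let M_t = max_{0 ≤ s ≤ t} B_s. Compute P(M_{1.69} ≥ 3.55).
P(M_{1.69} ≥ 3.55) = 2·P(B_{1.69} ≥ 3.55) = 2(1 − Φ(3.55/√1.69)) ≈ 0.0063

By the reflection principle for Brownian motion, P(M_t ≥ a) = 2 · P(B_t ≥ a) for a ≥ 0. Since B_t ~ N(0, t), P(B_t ≥ 3.55) = 1 − Φ(3.55/√t) = 1 − Φ(3.55/√1.69) = 1 − Φ(2.7308). So
  P(M_{1.69} ≥ 3.55) = 2(1 − Φ(2.7308)) ≈ 0.0063.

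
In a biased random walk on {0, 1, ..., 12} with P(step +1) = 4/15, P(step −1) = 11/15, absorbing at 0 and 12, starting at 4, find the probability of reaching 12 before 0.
P(hit 12 before 0) = (1 − (11/4)^4) / (1 − (11/4)^12) = 65536/218172513

Let u_k denote P(reach 12 before 0 | start at k). Boundary: u_0 = 0, u_12 = 1. Recurrence: u_k = 4/15·u_{k+1} + 11/15·u_{k-1} for 1 ≤ k ≤ 11. Try u_k = A + B·r^k with r = q/p = (11/15)/(4/15) = 11/4. Substitution satisfies the recurrence; boundary conditions give:
  u_k = (1 − r^k) / (1 − r^N) = (1 − (11/4)^4) / (1 − (11/4)^12) = 65536/218172513.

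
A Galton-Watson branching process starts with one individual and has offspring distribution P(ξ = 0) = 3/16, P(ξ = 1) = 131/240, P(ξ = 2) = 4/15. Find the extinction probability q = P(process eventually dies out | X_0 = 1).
q = 45/64

The pgf is f(s) = 3/16 + 131/240·s + 4/15·s². The extinction probability q is the smallest fixed point of f in [0, 1]. Setting s = f(s):
  4/15·s² + (131/240 − 1)·s + 3/16 = 0
  4/15·s² − (3/16 + 4/15)·s + 3/16 = 0
which factors as (s − 1)·(4/15·s − 3/16) = 0, giving roots s = 1 and s = (3/16)/(4/15) = 45/64.
Mean offspring μ = 131/240 + 2·4/15 = 259/240 > 1 (supercritical), so q < 1. The extinction probability is the smaller root: q = (3/16)/(4/15) = 45/64.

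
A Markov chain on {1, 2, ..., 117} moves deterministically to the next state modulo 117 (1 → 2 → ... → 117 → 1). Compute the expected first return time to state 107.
E[T_107 | X_0 = 107] = 117

The chain cycles deterministically, so starting at state 107 it returns in exactly 117 steps. Equivalently, the stationary distribution is uniform π_j = 1/117 for every state j, so by Kac's formula E[T_107] = 1/π_107 = 117.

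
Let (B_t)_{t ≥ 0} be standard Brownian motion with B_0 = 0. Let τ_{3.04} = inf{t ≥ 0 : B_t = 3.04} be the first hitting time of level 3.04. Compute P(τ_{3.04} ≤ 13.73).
P(τ_{3.04} ≤ 13.73) = 2(1 − Φ(3.04/√13.73)) = 2(1 − Φ(0.8204)) ≈ 0.4120

By the reflection principle for standard BM, P(τ_b ≤ t) = 2 · P(B_t ≥ b). Since B_t ~ N(0, t), P(B_t ≥ 3.04) = 1 − Φ(3.04/√t) = 1 − Φ(3.04/√13.73) = 1 − Φ(0.8204) ≈ 0.20599. Doubling: P(τ_{3.04} ≤ 13.73) ≈ 2 · 0.20599 = 0.41198 ≈ 0.4120.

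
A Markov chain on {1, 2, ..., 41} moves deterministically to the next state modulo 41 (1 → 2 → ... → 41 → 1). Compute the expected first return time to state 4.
E[T_4 | X_0 = 4] = 41

The chain cycles deterministically, so starting at state 4 it returns in exactly 41 steps. Equivalently, the stationary distribution is uniform π_j = 1/41 for every state j, so by Kac's formula E[T_4] = 1/π_4 = 41.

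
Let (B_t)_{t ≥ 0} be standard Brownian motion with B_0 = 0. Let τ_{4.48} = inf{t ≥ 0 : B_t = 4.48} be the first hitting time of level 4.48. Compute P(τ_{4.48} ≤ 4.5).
P(τ_{4.48} ≤ 4.5) = 2(1 − Φ(4.48/√4.5)) = 2(1 − Φ(2.1119)) ≈ 0.0347

By the reflection principle for standard BM, P(τ_b ≤ t) = 2 · P(B_t ≥ b). Since B_t ~ N(0, t), P(B_t ≥ 4.48) = 1 − Φ(4.48/√t) = 1 − Φ(4.48/√4.5) = 1 − Φ(2.1119) ≈ 0.01735. Doubling: P(τ_{4.48} ≤ 4.5) ≈ 2 · 0.01735 = 0.03470 ≈ 0.0347.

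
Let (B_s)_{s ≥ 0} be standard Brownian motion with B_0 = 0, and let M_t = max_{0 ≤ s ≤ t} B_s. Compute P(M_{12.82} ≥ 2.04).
P(M_{12.82} ≥ 2.04) = 2·P(B_{12.82} ≥ 2.04) = 2(1 − Φ(2.04/√12.82)) ≈ 0.5688

By the reflection principle for Brownian motion, P(M_t ≥ a) = 2 · P(B_t ≥ a) for a ≥ 0. Since B_t ~ N(0, t), P(B_t ≥ 2.04) = 1 − Φ(2.04/√t) = 1 − Φ(2.04/√12.82) = 1 − Φ(0.5698). So
  P(M_{12.82} ≥ 2.04) = 2(1 − Φ(0.5698)) ≈ 0.5688.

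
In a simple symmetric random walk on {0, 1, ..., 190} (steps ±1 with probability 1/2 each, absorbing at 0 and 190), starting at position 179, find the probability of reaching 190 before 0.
P(hit 190 before 0) = 179/190

Let u_k = P(hit 190 before 0 | start at k). Then u_0 = 0, u_190 = 1, and u_k = u_{k-1}/2 + u_{k+1}/2 for 1 ≤ k ≤ 189. This harmonic recurrence is solved by u_k = k/190, giving u_179 = 179/190.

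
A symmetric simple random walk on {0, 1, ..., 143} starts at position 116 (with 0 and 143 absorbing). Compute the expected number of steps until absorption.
E[τ | X_0 = 116] = 3132

Let v_k = E[τ | X_0 = k]. Boundary: v_0 = v_143 = 0. Recurrence: v_k = 1 + (v_{k-1} + v_{k+1})/2 for 1 ≤ k ≤ 142. The particular solution to v_k − (v_{k-1} + v_{k+1})/2 = 1 is v_k = −k^2. Adding homogeneous solution A + B k and matching boundaries gives v_k = k (143 − k). Substituting k = 116: v_116 = 116 · 27 = 3132.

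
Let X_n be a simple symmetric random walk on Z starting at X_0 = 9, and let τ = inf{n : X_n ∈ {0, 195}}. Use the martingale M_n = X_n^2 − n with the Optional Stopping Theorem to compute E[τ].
E[τ] = 1674

M_n = X_n^2 − n is a martingale (since E[X_{n+1}^2 | F_n] = X_n^2 + 1). By OST (τ has finite mean in a bounded region), E[M_τ] = E[M_0] = X_0^2 − 0 = 9^2 = 81. Also E[M_τ] = E[X_τ^2] − E[τ]. The walk exits at 0 or 195, with P(hit 195 first) = 9/195, so E[X_τ^2] = 195^2 · 9/195 + 0 = 1755. Thus E[τ] = E[X_τ^2] − E[M_τ] = 1755 − 81 = 1674 = 9(195 − 9) = 1674.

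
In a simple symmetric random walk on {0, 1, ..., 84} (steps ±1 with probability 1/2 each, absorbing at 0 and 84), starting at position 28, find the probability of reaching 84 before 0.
P(hit 84 before 0) = 28/84 = 1/3

Let u_k = P(hit 84 before 0 | start at k). Then u_0 = 0, u_84 = 1, and u_k = u_{k-1}/2 + u_{k+1}/2 for 1 ≤ k ≤ 83. This harmonic recurrence is solved by u_k = k/84, giving u_28 = 28/84 = 1/3.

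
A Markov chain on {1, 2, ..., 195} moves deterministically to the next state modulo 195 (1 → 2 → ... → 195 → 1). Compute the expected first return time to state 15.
E[T_15 | X_0 = 15] = 195

The chain cycles deterministically, so starting at state 15 it returns in exactly 195 steps. Equivalently, the stationary distribution is uniform π_j = 1/195 for every state j, so by Kac's formula E[T_15] = 1/π_15 = 195.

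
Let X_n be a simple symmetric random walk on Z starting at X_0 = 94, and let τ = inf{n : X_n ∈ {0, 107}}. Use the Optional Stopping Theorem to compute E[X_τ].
E[X_τ] = 94

X_n is a martingale and τ is a bounded-mean stopping time (indeed τ is finite a.s. with bounded expectation since the walk is in a bounded region). By the OST, E[X_τ] = E[X_0] = 94. Equivalently: E[X_τ] = 107 · P(hit 107 first) + 0 · P(hit 0 first) = 107 · (94/107) = 94.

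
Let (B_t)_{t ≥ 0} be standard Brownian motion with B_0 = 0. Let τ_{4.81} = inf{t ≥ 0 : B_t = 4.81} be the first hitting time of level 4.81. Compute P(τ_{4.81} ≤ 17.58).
P(τ_{4.81} ≤ 17.58) = 2(1 − Φ(4.81/√17.58)) = 2(1 − Φ(1.1472)) ≈ 0.2513

By the reflection principle for standard BM, P(τ_b ≤ t) = 2 · P(B_t ≥ b). Since B_t ~ N(0, t), P(B_t ≥ 4.81) = 1 − Φ(4.81/√t) = 1 − Φ(4.81/√17.58) = 1 − Φ(1.1472) ≈ 0.12565. Doubling: P(τ_{4.81} ≤ 17.58) ≈ 2 · 0.12565 = 0.25130 ≈ 0.2513.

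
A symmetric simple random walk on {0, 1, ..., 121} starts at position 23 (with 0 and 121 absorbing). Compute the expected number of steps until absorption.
E[τ | X_0 = 23] = 2254

Let v_k = E[τ | X_0 = k]. Boundary: v_0 = v_121 = 0. Recurrence: v_k = 1 + (v_{k-1} + v_{k+1})/2 for 1 ≤ k ≤ 120. The particular solution to v_k − (v_{k-1} + v_{k+1})/2 = 1 is v_k = −k^2. Adding homogeneous solution A + B k and matching boundaries gives v_k = k (121 − k). Substituting k = 23: v_23 = 23 · 98 = 2254.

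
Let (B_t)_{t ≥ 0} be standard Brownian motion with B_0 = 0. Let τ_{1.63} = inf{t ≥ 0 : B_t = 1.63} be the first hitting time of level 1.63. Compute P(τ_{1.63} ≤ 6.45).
P(τ_{1.63} ≤ 6.45) = 2(1 − Φ(1.63/√6.45)) = 2(1 − Φ(0.6418)) ≈ 0.5210

By the reflection principle for standard BM, P(τ_b ≤ t) = 2 · P(B_t ≥ b). Since B_t ~ N(0, t), P(B_t ≥ 1.63) = 1 − Φ(1.63/√t) = 1 − Φ(1.63/√6.45) = 1 − Φ(0.6418) ≈ 0.26050. Doubling: P(τ_{1.63} ≤ 6.45) ≈ 2 · 0.26050 = 0.52100 ≈ 0.5210.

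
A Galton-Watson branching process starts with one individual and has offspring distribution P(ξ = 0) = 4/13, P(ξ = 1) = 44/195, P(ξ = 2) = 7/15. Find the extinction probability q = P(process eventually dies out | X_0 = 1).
q = 60/91

The pgf is f(s) = 4/13 + 44/195·s + 7/15·s². The extinction probability q is the smallest fixed point of f in [0, 1]. Setting s = f(s):
  7/15·s² + (44/195 − 1)·s + 4/13 = 0
  7/15·s² − (4/13 + 7/15)·s + 4/13 = 0
which factors as (s − 1)·(7/15·s − 4/13) = 0, giving roots s = 1 and s = (4/13)/(7/15) = 60/91.
Mean offspring μ = 44/195 + 2·7/15 = 226/195 > 1 (supercritical), so q < 1. The extinction probability is the smaller root: q = (4/13)/(7/15) = 60/91.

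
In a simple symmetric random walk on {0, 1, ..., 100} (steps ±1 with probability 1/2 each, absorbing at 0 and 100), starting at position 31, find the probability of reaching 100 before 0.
P(hit 100 before 0) = 31/100

Let u_k = P(hit 100 before 0 | start at k). Then u_0 = 0, u_100 = 1, and u_k = u_{k-1}/2 + u_{k+1}/2 for 1 ≤ k ≤ 99. This harmonic recurrence is solved by u_k = k/100, giving u_31 = 31/100.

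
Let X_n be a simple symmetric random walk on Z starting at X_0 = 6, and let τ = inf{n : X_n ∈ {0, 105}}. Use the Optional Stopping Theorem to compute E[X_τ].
E[X_τ] = 6

X_n is a martingale and τ is a bounded-mean stopping time (indeed τ is finite a.s. with bounded expectation since the walk is in a bounded region). By the OST, E[X_τ] = E[X_0] = 6. Equivalently: E[X_τ] = 105 · P(hit 105 first) + 0 · P(hit 0 first) = 105 · (6/105) = 6.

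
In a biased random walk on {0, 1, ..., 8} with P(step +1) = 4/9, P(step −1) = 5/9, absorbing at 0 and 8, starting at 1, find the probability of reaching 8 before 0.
P(hit 8 before 0) = (1 − (5/4)^1) / (1 − (5/4)^8) = 16384/325089

Let u_k denote P(reach 8 before 0 | start at k). Boundary: u_0 = 0, u_8 = 1. Recurrence: u_k = 4/9·u_{k+1} + 5/9·u_{k-1} for 1 ≤ k ≤ 7. Try u_k = A + B·r^k with r = q/p = (5/9)/(4/9) = 5/4. Substitution satisfies the recurrence; boundary conditions give:
  u_k = (1 − r^k) / (1 − r^N) = (1 − (5/4)^1) / (1 − (5/4)^8) = 16384/325089.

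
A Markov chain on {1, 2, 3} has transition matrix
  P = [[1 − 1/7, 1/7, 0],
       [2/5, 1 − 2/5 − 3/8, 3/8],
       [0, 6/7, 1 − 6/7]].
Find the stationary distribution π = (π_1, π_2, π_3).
π = (224/339, 80/339, 35/339)

This is a birth-death chain on three states, which satisfies detailed balance: π_1 · P_{12} = π_2 · P_{21} and π_2 · P_{23} = π_3 · P_{32}.
From π_1 · 1/7 = π_2 · 2/5: π_2/π_1 = (1/7)/(2/5) = 5/14.
From π_2 · 3/8 = π_3 · 6/7: π_3/π_2 = (3/8)/(6/7) = 7/16.
Take π_1 proportional to 1; then unnormalized π = (1, 5/14, 5/32). Normalize by dividing by the sum 339/224:
  π = (224/339, 80/339, 35/339).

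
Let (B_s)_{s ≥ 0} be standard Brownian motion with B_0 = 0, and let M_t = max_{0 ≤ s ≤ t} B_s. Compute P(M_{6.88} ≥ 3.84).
P(M_{6.88} ≥ 3.84) = 2·P(B_{6.88} ≥ 3.84) = 2(1 − Φ(3.84/√6.88)) ≈ 0.1432

By the reflection principle for Brownian motion, P(M_t ≥ a) = 2 · P(B_t ≥ a) for a ≥ 0. Since B_t ~ N(0, t), P(B_t ≥ 3.84) = 1 − Φ(3.84/√t) = 1 − Φ(3.84/√6.88) = 1 − Φ(1.4640). So
  P(M_{6.88} ≥ 3.84) = 2(1 − Φ(1.4640)) ≈ 0.1432.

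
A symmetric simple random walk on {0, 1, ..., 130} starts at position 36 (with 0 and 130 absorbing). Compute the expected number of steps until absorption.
E[τ | X_0 = 36] = 3384

Let v_k = E[τ | X_0 = k]. Boundary: v_0 = v_130 = 0. Recurrence: v_k = 1 + (v_{k-1} + v_{k+1})/2 for 1 ≤ k ≤ 129. The particular solution to v_k − (v_{k-1} + v_{k+1})/2 = 1 is v_k = −k^2. Adding homogeneous solution A + B k and matching boundaries gives v_k = k (130 − k). Substituting k = 36: v_36 = 36 · 94 = 3384.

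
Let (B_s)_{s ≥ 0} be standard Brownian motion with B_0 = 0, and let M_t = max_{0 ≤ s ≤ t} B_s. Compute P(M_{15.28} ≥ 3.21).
P(M_{15.28} ≥ 3.21) = 2·P(B_{15.28} ≥ 3.21) = 2(1 − Φ(3.21/√15.28)) ≈ 0.4115

By the reflection principle for Brownian motion, P(M_t ≥ a) = 2 · P(B_t ≥ a) for a ≥ 0. Since B_t ~ N(0, t), P(B_t ≥ 3.21) = 1 − Φ(3.21/√t) = 1 − Φ(3.21/√15.28) = 1 − Φ(0.8212). So
  P(M_{15.28} ≥ 3.21) = 2(1 − Φ(0.8212)) ≈ 0.4115.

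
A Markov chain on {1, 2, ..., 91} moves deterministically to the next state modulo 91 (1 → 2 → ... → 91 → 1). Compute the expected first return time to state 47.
E[T_47 | X_0 = 47] = 91

The chain cycles deterministically, so starting at state 47 it returns in exactly 91 steps. Equivalently, the stationary distribution is uniform π_j = 1/91 for every state j, so by Kac's formula E[T_47] = 1/π_47 = 91.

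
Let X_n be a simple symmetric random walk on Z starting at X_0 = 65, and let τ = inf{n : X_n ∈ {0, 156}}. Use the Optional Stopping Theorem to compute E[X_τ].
E[X_τ] = 65

X_n is a martingale and τ is a bounded-mean stopping time (indeed τ is finite a.s. with bounded expectation since the walk is in a bounded region). By the OST, E[X_τ] = E[X_0] = 65. Equivalently: E[X_τ] = 156 · P(hit 156 first) + 0 · P(hit 0 first) = 156 · (65/156) = 65.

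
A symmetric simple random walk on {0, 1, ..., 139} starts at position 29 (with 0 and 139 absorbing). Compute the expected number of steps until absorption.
E[τ | X_0 = 29] = 3190

Let v_k = E[τ | X_0 = k]. Boundary: v_0 = v_139 = 0. Recurrence: v_k = 1 + (v_{k-1} + v_{k+1})/2 for 1 ≤ k ≤ 138. The particular solution to v_k − (v_{k-1} + v_{k+1})/2 = 1 is v_k = −k^2. Adding homogeneous solution A + B k and matching boundaries gives v_k = k (139 − k). Substituting k = 29: v_29 = 29 · 110 = 3190.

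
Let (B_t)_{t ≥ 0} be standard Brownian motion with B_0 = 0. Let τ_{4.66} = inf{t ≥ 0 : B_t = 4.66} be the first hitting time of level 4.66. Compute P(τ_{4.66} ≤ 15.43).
P(τ_{4.66} ≤ 15.43) = 2(1 − Φ(4.66/√15.43)) = 2(1 − Φ(1.1863)) ≈ 0.2355

By the reflection principle for standard BM, P(τ_b ≤ t) = 2 · P(B_t ≥ b). Since B_t ~ N(0, t), P(B_t ≥ 4.66) = 1 − Φ(4.66/√t) = 1 − Φ(4.66/√15.43) = 1 − Φ(1.1863) ≈ 0.11775. Doubling: P(τ_{4.66} ≤ 15.43) ≈ 2 · 0.11775 = 0.23550 ≈ 0.2355.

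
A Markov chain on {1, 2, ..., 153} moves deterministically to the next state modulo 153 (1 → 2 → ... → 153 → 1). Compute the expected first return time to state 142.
E[T_142 | X_0 = 142] = 153

The chain cycles deterministically, so starting at state 142 it returns in exactly 153 steps. Equivalently, the stationary distribution is uniform π_j = 1/153 for every state j, so by Kac's formula E[T_142] = 1/π_142 = 153.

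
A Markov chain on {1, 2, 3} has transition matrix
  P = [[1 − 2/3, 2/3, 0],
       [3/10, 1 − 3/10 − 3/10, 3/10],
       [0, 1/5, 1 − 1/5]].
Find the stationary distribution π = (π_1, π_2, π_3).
π = (9/59, 20/59, 30/59)

This is a birth-death chain on three states, which satisfies detailed balance: π_1 · P_{12} = π_2 · P_{21} and π_2 · P_{23} = π_3 · P_{32}.
From π_1 · 2/3 = π_2 · 3/10: π_2/π_1 = (2/3)/(3/10) = 20/9.
From π_2 · 3/10 = π_3 · 1/5: π_3/π_2 = (3/10)/(1/5) = 3/2.
Take π_1 proportional to 1; then unnormalized π = (1, 20/9, 10/3). Normalize by dividing by the sum 59/9:
  π = (9/59, 20/59, 30/59).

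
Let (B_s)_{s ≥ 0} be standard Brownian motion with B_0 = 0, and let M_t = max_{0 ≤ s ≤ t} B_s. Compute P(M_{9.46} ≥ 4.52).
P(M_{9.46} ≥ 4.52) = 2·P(B_{9.46} ≥ 4.52) = 2(1 − Φ(4.52/√9.46)) ≈ 0.1417

By the reflection principle for Brownian motion, P(M_t ≥ a) = 2 · P(B_t ≥ a) for a ≥ 0. Since B_t ~ N(0, t), P(B_t ≥ 4.52) = 1 − Φ(4.52/√t) = 1 − Φ(4.52/√9.46) = 1 − Φ(1.4696). So
  P(M_{9.46} ≥ 4.52) = 2(1 − Φ(1.4696)) ≈ 0.1417.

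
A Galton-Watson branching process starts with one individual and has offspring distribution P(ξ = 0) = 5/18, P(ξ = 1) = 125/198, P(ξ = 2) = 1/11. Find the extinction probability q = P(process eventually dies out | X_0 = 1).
q = 1

Mean offspring μ = 0·5/18 + 1·125/198 + 2·1/11 = 161/198 ≤ 1. For μ ≤ 1 with offspring not concentrated at 1, the Galton-Watson process goes extinct almost surely, so q = 1.
(Algebraic check: The pgf is f(s) = 5/18 + 125/198·s + 1/11·s². The extinction probability q is the smallest fixed point of f in [0, 1]. Setting s = f(s):
  1/11·s² + (125/198 − 1)·s + 5/18 = 0
  1/11·s² − (5/18 + 1/11)·s + 5/18 = 0
which factors as (s − 1)·(1/11·s − 5/18) = 0, giving roots s = 1 and s = (5/18)/(1/11) = 55/18. Since 55/18 ≥ 1, the smallest root in [0, 1] is s = 1.)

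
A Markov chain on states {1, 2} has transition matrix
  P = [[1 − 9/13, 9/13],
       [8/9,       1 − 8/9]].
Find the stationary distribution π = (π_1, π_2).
π_1 = 104/185, π_2 = 81/185

Solve πP = π with π_1 + π_2 = 1. From πP = π: π_1 · (1 − 9/13) + π_2 · 8/9 = π_1 ⇒ π_2 · 8/9 = π_1 · 9/13 ⇒ π_2/π_1 = (9/13)/(8/9) = 81/104. Together with π_1 + π_2 = 1:
  π_1 = (8/9)/(9/13 + 8/9) = (8/9)/(185/117) = 104/185,
  π_2 = (9/13)/(9/13 + 8/9) = (9/13)/(185/117) = 81/185.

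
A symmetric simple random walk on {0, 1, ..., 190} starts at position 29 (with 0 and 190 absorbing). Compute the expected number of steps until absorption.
E[τ | X_0 = 29] = 4669

Let v_k = E[τ | X_0 = k]. Boundary: v_0 = v_190 = 0. Recurrence: v_k = 1 + (v_{k-1} + v_{k+1})/2 for 1 ≤ k ≤ 189. The particular solution to v_k − (v_{k-1} + v_{k+1})/2 = 1 is v_k = −k^2. Adding homogeneous solution A + B k and matching boundaries gives v_k = k (190 − k). Substituting k = 29: v_29 = 29 · 161 = 4669.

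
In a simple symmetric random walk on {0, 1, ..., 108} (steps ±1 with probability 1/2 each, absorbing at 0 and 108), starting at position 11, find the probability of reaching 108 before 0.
P(hit 108 before 0) = 11/108

Let u_k = P(hit 108 before 0 | start at k). Then u_0 = 0, u_108 = 1, and u_k = u_{k-1}/2 + u_{k+1}/2 for 1 ≤ k ≤ 107. This harmonic recurrence is solved by u_k = k/108, giving u_11 = 11/108.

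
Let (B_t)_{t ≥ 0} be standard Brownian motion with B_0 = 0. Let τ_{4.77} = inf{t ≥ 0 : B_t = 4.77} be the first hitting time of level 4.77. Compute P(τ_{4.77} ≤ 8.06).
P(τ_{4.77} ≤ 8.06) = 2(1 − Φ(4.77/√8.06)) = 2(1 − Φ(1.6802)) ≈ 0.0929

By the reflection principle for standard BM, P(τ_b ≤ t) = 2 · P(B_t ≥ b). Since B_t ~ N(0, t), P(B_t ≥ 4.77) = 1 − Φ(4.77/√t) = 1 − Φ(4.77/√8.06) = 1 − Φ(1.6802) ≈ 0.04646. Doubling: P(τ_{4.77} ≤ 8.06) ≈ 2 · 0.04646 = 0.09292 ≈ 0.0929.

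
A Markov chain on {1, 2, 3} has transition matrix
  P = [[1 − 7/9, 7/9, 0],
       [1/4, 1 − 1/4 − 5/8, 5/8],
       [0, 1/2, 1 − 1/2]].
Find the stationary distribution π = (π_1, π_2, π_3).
π = (1/8, 7/18, 35/72)

This is a birth-death chain on three states, which satisfies detailed balance: π_1 · P_{12} = π_2 · P_{21} and π_2 · P_{23} = π_3 · P_{32}.
From π_1 · 7/9 = π_2 · 1/4: π_2/π_1 = (7/9)/(1/4) = 28/9.
From π_2 · 5/8 = π_3 · 1/2: π_3/π_2 = (5/8)/(1/2) = 5/4.
Take π_1 proportional to 1; then unnormalized π = (1, 28/9, 35/9). Normalize by dividing by the sum 8:
  π = (1/8, 7/18, 35/72).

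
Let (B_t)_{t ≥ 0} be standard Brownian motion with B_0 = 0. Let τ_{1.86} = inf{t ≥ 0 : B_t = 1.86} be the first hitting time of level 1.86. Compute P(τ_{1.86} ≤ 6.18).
P(τ_{1.86} ≤ 6.18) = 2(1 − Φ(1.86/√6.18)) = 2(1 − Φ(0.7482)) ≈ 0.4543

By the reflection principle for standard BM, P(τ_b ≤ t) = 2 · P(B_t ≥ b). Since B_t ~ N(0, t), P(B_t ≥ 1.86) = 1 − Φ(1.86/√t) = 1 − Φ(1.86/√6.18) = 1 − Φ(0.7482) ≈ 0.22717. Doubling: P(τ_{1.86} ≤ 6.18) ≈ 2 · 0.22717 = 0.45434 ≈ 0.4543.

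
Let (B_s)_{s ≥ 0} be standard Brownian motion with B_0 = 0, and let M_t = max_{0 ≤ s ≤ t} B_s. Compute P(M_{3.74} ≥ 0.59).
P(M_{3.74} ≥ 0.59) = 2·P(B_{3.74} ≥ 0.59) = 2(1 − Φ(0.59/√3.74)) ≈ 0.7603

By the reflection principle for Brownian motion, P(M_t ≥ a) = 2 · P(B_t ≥ a) for a ≥ 0. Since B_t ~ N(0, t), P(B_t ≥ 0.59) = 1 − Φ(0.59/√t) = 1 − Φ(0.59/√3.74) = 1 − Φ(0.3051). So
  P(M_{3.74} ≥ 0.59) = 2(1 − Φ(0.3051)) ≈ 0.7603.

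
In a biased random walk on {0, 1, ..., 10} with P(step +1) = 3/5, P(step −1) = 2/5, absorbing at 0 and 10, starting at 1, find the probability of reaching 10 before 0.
P(hit 10 before 0) = (1 − (2/3)^1) / (1 − (2/3)^10) = 19683/58025

Let u_k denote P(reach 10 before 0 | start at k). Boundary: u_0 = 0, u_10 = 1. Recurrence: u_k = 3/5·u_{k+1} + 2/5·u_{k-1} for 1 ≤ k ≤ 9. Try u_k = A + B·r^k with r = q/p = (2/5)/(3/5) = 2/3. Substitution satisfies the recurrence; boundary conditions give:
  u_k = (1 − r^k) / (1 − r^N) = (1 − (2/3)^1) / (1 − (2/3)^10) = 19683/58025.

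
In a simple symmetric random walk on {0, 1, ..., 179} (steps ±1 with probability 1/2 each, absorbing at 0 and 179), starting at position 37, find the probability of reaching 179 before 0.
P(hit 179 before 0) = 37/179

Let u_k = P(hit 179 before 0 | start at k). Then u_0 = 0, u_179 = 1, and u_k = u_{k-1}/2 + u_{k+1}/2 for 1 ≤ k ≤ 178. This harmonic recurrence is solved by u_k = k/179, giving u_37 = 37/179.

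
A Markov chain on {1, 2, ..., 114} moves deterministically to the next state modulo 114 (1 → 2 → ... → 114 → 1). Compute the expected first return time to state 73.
E[T_73 | X_0 = 73] = 114

The chain cycles deterministically, so starting at state 73 it returns in exactly 114 steps. Equivalently, the stationary distribution is uniform π_j = 1/114 for every state j, so by Kac's formula E[T_73] = 1/π_73 = 114.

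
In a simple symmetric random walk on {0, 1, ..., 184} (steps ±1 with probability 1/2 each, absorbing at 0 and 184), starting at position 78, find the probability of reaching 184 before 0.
P(hit 184 before 0) = 78/184 = 39/92

Let u_k = P(hit 184 before 0 | start at k). Then u_0 = 0, u_184 = 1, and u_k = u_{k-1}/2 + u_{k+1}/2 for 1 ≤ k ≤ 183. This harmonic recurrence is solved by u_k = k/184, giving u_78 = 78/184 = 39/92.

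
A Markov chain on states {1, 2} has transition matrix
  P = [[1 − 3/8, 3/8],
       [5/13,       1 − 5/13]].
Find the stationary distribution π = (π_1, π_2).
π_1 = 40/79, π_2 = 39/79

Solve πP = π with π_1 + π_2 = 1. From πP = π: π_1 · (1 − 3/8) + π_2 · 5/13 = π_1 ⇒ π_2 · 5/13 = π_1 · 3/8 ⇒ π_2/π_1 = (3/8)/(5/13) = 39/40. Together with π_1 + π_2 = 1:
  π_1 = (5/13)/(3/8 + 5/13) = (5/13)/(79/104) = 40/79,
  π_2 = (3/8)/(3/8 + 5/13) = (3/8)/(79/104) = 39/79.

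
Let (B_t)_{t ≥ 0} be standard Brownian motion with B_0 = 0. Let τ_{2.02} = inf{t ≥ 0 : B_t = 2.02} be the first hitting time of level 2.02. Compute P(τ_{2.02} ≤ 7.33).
P(τ_{2.02} ≤ 7.33) = 2(1 − Φ(2.02/√7.33)) = 2(1 − Φ(0.7461)) ≈ 0.4556

By the reflection principle for standard BM, P(τ_b ≤ t) = 2 · P(B_t ≥ b). Since B_t ~ N(0, t), P(B_t ≥ 2.02) = 1 − Φ(2.02/√t) = 1 − Φ(2.02/√7.33) = 1 − Φ(0.7461) ≈ 0.22780. Doubling: P(τ_{2.02} ≤ 7.33) ≈ 2 · 0.22780 = 0.45560 ≈ 0.4556.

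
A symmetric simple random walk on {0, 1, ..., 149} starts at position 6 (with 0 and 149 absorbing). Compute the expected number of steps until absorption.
E[τ | X_0 = 6] = 858

Let v_k = E[τ | X_0 = k]. Boundary: v_0 = v_149 = 0. Recurrence: v_k = 1 + (v_{k-1} + v_{k+1})/2 for 1 ≤ k ≤ 148. The particular solution to v_k − (v_{k-1} + v_{k+1})/2 = 1 is v_k = −k^2. Adding homogeneous solution A + B k and matching boundaries gives v_k = k (149 − k). Substituting k = 6: v_6 = 6 · 143 = 858.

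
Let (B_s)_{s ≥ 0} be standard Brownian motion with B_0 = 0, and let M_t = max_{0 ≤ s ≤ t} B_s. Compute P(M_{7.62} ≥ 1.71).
P(M_{7.62} ≥ 1.71) = 2·P(B_{7.62} ≥ 1.71) = 2(1 − Φ(1.71/√7.62)) ≈ 0.5356

By the reflection principle for Brownian motion, P(M_t ≥ a) = 2 · P(B_t ≥ a) for a ≥ 0. Since B_t ~ N(0, t), P(B_t ≥ 1.71) = 1 − Φ(1.71/√t) = 1 − Φ(1.71/√7.62) = 1 − Φ(0.6195). So
  P(M_{7.62} ≥ 1.71) = 2(1 − Φ(0.6195)) ≈ 0.5356.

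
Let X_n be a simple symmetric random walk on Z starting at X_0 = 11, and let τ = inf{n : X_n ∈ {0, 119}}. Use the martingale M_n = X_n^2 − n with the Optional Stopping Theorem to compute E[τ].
E[τ] = 1188

M_n = X_n^2 − n is a martingale (since E[X_{n+1}^2 | F_n] = X_n^2 + 1). By OST (τ has finite mean in a bounded region), E[M_τ] = E[M_0] = X_0^2 − 0 = 11^2 = 121. Also E[M_τ] = E[X_τ^2] − E[τ]. The walk exits at 0 or 119, with P(hit 119 first) = 11/119, so E[X_τ^2] = 119^2 · 11/119 + 0 = 1309. Thus E[τ] = E[X_τ^2] − E[M_τ] = 1309 − 121 = 1188 = 11(119 − 11) = 1188.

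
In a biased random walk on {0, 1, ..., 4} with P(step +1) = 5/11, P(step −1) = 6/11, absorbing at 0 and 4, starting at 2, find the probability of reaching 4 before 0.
P(hit 4 before 0) = (1 − (6/5)^2) / (1 − (6/5)^4) = 25/61

Let u_k denote P(reach 4 before 0 | start at k). Boundary: u_0 = 0, u_4 = 1. Recurrence: u_k = 5/11·u_{k+1} + 6/11·u_{k-1} for 1 ≤ k ≤ 3. Try u_k = A + B·r^k with r = q/p = (6/11)/(5/11) = 6/5. Substitution satisfies the recurrence; boundary conditions give:
  u_k = (1 − r^k) / (1 − r^N) = (1 − (6/5)^2) / (1 − (6/5)^4) = 25/61.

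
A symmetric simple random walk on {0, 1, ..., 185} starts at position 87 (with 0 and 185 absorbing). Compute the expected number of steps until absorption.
E[τ | X_0 = 87] = 8526

Let v_k = E[τ | X_0 = k]. Boundary: v_0 = v_185 = 0. Recurrence: v_k = 1 + (v_{k-1} + v_{k+1})/2 for 1 ≤ k ≤ 184. The particular solution to v_k − (v_{k-1} + v_{k+1})/2 = 1 is v_k = −k^2. Adding homogeneous solution A + B k and matching boundaries gives v_k = k (185 − k). Substituting k = 87: v_87 = 87 · 98 = 8526.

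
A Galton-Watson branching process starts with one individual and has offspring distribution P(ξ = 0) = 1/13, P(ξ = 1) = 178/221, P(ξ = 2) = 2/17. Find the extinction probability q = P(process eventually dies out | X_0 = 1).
q = 17/26

The pgf is f(s) = 1/13 + 178/221·s + 2/17·s². The extinction probability q is the smallest fixed point of f in [0, 1]. Setting s = f(s):
  2/17·s² + (178/221 − 1)·s + 1/13 = 0
  2/17·s² − (1/13 + 2/17)·s + 1/13 = 0
which factors as (s − 1)·(2/17·s − 1/13) = 0, giving roots s = 1 and s = (1/13)/(2/17) = 17/26.
Mean offspring μ = 178/221 + 2·2/17 = 230/221 > 1 (supercritical), so q < 1. The extinction probability is the smaller root: q = (1/13)/(2/17) = 17/26.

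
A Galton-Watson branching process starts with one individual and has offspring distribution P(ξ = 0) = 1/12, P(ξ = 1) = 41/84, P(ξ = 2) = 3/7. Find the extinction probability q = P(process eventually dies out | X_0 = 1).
q = 7/36

The pgf is f(s) = 1/12 + 41/84·s + 3/7·s². The extinction probability q is the smallest fixed point of f in [0, 1]. Setting s = f(s):
  3/7·s² + (41/84 − 1)·s + 1/12 = 0
  3/7·s² − (1/12 + 3/7)·s + 1/12 = 0
which factors as (s − 1)·(3/7·s − 1/12) = 0, giving roots s = 1 and s = (1/12)/(3/7) = 7/36.
Mean offspring μ = 41/84 + 2·3/7 = 113/84 > 1 (supercritical), so q < 1. The extinction probability is the smaller root: q = (1/12)/(3/7) = 7/36.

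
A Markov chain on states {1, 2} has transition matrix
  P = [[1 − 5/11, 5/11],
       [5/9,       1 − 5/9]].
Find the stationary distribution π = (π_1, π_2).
π_1 = 11/20, π_2 = 9/20

Solve πP = π with π_1 + π_2 = 1. From πP = π: π_1 · (1 − 5/11) + π_2 · 5/9 = π_1 ⇒ π_2 · 5/9 = π_1 · 5/11 ⇒ π_2/π_1 = (5/11)/(5/9) = 9/11. Together with π_1 + π_2 = 1:
  π_1 = (5/9)/(5/11 + 5/9) = (5/9)/(100/99) = 11/20,
  π_2 = (5/11)/(5/11 + 5/9) = (5/11)/(100/99) = 9/20.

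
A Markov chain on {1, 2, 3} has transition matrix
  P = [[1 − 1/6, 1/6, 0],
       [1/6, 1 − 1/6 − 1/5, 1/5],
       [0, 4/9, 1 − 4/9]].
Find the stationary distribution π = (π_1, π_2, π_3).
π = (20/49, 20/49, 9/49)

This is a birth-death chain on three states, which satisfies detailed balance: π_1 · P_{12} = π_2 · P_{21} and π_2 · P_{23} = π_3 · P_{32}.
From π_1 · 1/6 = π_2 · 1/6: π_2/π_1 = (1/6)/(1/6) = 1.
From π_2 · 1/5 = π_3 · 4/9: π_3/π_2 = (1/5)/(4/9) = 9/20.
Take π_1 proportional to 1; then unnormalized π = (1, 1, 9/20). Normalize by dividing by the sum 49/20:
  π = (20/49, 20/49, 9/49).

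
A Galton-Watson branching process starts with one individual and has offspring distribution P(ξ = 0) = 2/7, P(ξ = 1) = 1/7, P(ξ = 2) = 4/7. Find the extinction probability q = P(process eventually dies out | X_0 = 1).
q = 1/2

The pgf is f(s) = 2/7 + 1/7·s + 4/7·s². The extinction probability q is the smallest fixed point of f in [0, 1]. Setting s = f(s):
  4/7·s² + (1/7 − 1)·s + 2/7 = 0
  4/7·s² − (2/7 + 4/7)·s + 2/7 = 0
which factors as (s − 1)·(4/7·s − 2/7) = 0, giving roots s = 1 and s = (2/7)/(4/7) = 1/2.
Mean offspring μ = 1/7 + 2·4/7 = 9/7 > 1 (supercritical), so q < 1. The extinction probability is the smaller root: q = (2/7)/(4/7) = 1/2.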